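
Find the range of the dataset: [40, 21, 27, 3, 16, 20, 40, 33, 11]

37

Step 1: Identify the maximum value: max = 40
Step 2: Identify the minimum value: min = 3
Step 3: Range = max - min = 40 - 3 = 37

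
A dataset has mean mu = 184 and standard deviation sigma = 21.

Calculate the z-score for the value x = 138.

-2.1905

Step 1: Recall the z-score formula: z = (x - mu) / sigma
Step 2: Substitute values: z = (138 - 184) / 21
Step 3: z = -46 / 21 = -2.1905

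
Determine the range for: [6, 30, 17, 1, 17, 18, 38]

37

Step 1: Identify the maximum value: max = 38
Step 2: Identify the minimum value: min = 1
Step 3: Range = max - min = 38 - 1 = 37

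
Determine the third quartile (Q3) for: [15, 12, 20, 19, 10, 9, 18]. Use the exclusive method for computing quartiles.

19

Step 1: Sort the data: [9, 10, 12, 15, 18, 19, 20]
Step 2: n = 7
Step 3: Using the exclusive quartile method:
  Q1 = 10
  Q2 (median) = 15
  Q3 = 19
  IQR = Q3 - Q1 = 19 - 10 = 9
Step 4: Q3 = 19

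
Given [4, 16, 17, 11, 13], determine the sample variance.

26.7

Step 1: Compute the mean: (4 + 16 + 17 + 11 + 13) / 5 = 12.2
Step 2: Compute squared deviations from the mean:
  (4 - 12.2)^2 = 67.24
  (16 - 12.2)^2 = 14.44
  (17 - 12.2)^2 = 23.04
  (11 - 12.2)^2 = 1.44
  (13 - 12.2)^2 = 0.64
Step 3: Sum of squared deviations = 106.8
Step 4: Sample variance = 106.8 / 4 = 26.7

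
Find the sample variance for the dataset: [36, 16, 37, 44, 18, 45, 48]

167.4762

Step 1: Compute the mean: (36 + 16 + 37 + 44 + 18 + 45 + 48) / 7 = 34.8571
Step 2: Compute squared deviations from the mean:
  (36 - 34.8571)^2 = 1.3061
  (16 - 34.8571)^2 = 355.5918
  (37 - 34.8571)^2 = 4.5918
  (44 - 34.8571)^2 = 83.5918
  (18 - 34.8571)^2 = 284.1633
  (45 - 34.8571)^2 = 102.8776
  (48 - 34.8571)^2 = 172.7347
Step 3: Sum of squared deviations = 1004.8571
Step 4: Sample variance = 1004.8571 / 6 = 167.4762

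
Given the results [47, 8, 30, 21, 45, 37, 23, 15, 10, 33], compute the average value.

26.9

Step 1: Sum all values: 47 + 8 + 30 + 21 + 45 + 37 + 23 + 15 + 10 + 33 = 269
Step 2: Count the number of values: n = 10
Step 3: Mean = sum / n = 269 / 10 = 26.9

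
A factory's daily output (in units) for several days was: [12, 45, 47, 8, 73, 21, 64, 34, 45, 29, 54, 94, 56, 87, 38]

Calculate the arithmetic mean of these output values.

47.1333

Step 1: Sum all values: 12 + 45 + 47 + 8 + 73 + 21 + 64 + 34 + 45 + 29 + 54 + 94 + 56 + 87 + 38 = 707
Step 2: Count the number of values: n = 15
Step 3: Mean = sum / n = 707 / 15 = 47.1333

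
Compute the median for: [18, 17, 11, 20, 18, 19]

18

Step 1: Sort the data in ascending order: [11, 17, 18, 18, 19, 20]
Step 2: The number of values is n = 6.
Step 3: Since n is even, the median is the average of positions 3 and 4:
  Median = (18 + 18) / 2 = 18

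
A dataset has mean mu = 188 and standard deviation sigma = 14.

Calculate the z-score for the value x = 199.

0.7857

Step 1: Recall the z-score formula: z = (x - mu) / sigma
Step 2: Substitute values: z = (199 - 188) / 14
Step 3: z = 11 / 14 = 0.7857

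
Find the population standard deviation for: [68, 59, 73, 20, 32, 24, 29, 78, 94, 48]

24.3649

Step 1: Compute the mean: 52.5
Step 2: Sum of squared deviations from the mean: 5936.5
Step 3: Population variance = 5936.5 / 10 = 593.65
Step 4: Standard deviation = sqrt(593.65) = 24.3649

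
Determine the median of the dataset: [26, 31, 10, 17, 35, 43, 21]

26

Step 1: Sort the data in ascending order: [10, 17, 21, 26, 31, 35, 43]
Step 2: The number of values is n = 7.
Step 3: Since n is odd, the median is the middle value at position 4: 26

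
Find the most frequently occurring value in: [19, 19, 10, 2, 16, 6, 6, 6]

6

Step 1: Count the frequency of each value:
  2: appears 1 time(s)
  6: appears 3 time(s)
  10: appears 1 time(s)
  16: appears 1 time(s)
  19: appears 2 time(s)
Step 2: The value 6 appears most frequently (3 times).
Step 3: Mode = 6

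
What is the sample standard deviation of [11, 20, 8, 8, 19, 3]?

6.7157

Step 1: Compute the mean: 11.5
Step 2: Sum of squared deviations from the mean: 225.5
Step 3: Sample variance = 225.5 / 5 = 45.1
Step 4: Standard deviation = sqrt(45.1) = 6.7157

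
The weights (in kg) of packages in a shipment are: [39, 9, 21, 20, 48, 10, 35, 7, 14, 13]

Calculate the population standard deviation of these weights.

13.4922

Step 1: Compute the mean: 21.6
Step 2: Sum of squared deviations from the mean: 1820.4
Step 3: Population variance = 1820.4 / 10 = 182.04
Step 4: Standard deviation = sqrt(182.04) = 13.4922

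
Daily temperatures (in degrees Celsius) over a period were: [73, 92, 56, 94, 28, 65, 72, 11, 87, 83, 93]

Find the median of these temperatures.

73

Step 1: Sort the data in ascending order: [11, 28, 56, 65, 72, 73, 83, 87, 92, 93, 94]
Step 2: The number of values is n = 11.
Step 3: Since n is odd, the median is the middle value at position 6: 73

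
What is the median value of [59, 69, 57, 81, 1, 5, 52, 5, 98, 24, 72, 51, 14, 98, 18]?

52

Step 1: Sort the data in ascending order: [1, 5, 5, 14, 18, 24, 51, 52, 57, 59, 69, 72, 81, 98, 98]
Step 2: The number of values is n = 15.
Step 3: Since n is odd, the median is the middle value at position 8: 52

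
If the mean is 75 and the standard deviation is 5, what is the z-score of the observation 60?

-3

Step 1: Recall the z-score formula: z = (x - mu) / sigma
Step 2: Substitute values: z = (60 - 75) / 5
Step 3: z = -15 / 5 = -3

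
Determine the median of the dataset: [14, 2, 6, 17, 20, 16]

15

Step 1: Sort the data in ascending order: [2, 6, 14, 16, 17, 20]
Step 2: The number of values is n = 6.
Step 3: Since n is even, the median is the average of positions 3 and 4:
  Median = (14 + 16) / 2 = 15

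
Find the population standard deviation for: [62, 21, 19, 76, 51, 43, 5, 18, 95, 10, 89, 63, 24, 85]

30.2706

Step 1: Compute the mean: 47.2143
Step 2: Sum of squared deviations from the mean: 12828.3571
Step 3: Population variance = 12828.3571 / 14 = 916.3112
Step 4: Standard deviation = sqrt(916.3112) = 30.2706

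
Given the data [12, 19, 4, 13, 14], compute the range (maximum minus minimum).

15

Step 1: Identify the maximum value: max = 19
Step 2: Identify the minimum value: min = 4
Step 3: Range = max - min = 19 - 4 = 15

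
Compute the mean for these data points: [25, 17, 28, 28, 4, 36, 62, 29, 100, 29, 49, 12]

34.9167

Step 1: Sum all values: 25 + 17 + 28 + 28 + 4 + 36 + 62 + 29 + 100 + 29 + 49 + 12 = 419
Step 2: Count the number of values: n = 12
Step 3: Mean = sum / n = 419 / 12 = 34.9167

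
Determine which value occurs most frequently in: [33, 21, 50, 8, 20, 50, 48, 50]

50

Step 1: Count the frequency of each value:
  8: appears 1 time(s)
  20: appears 1 time(s)
  21: appears 1 time(s)
  33: appears 1 time(s)
  48: appears 1 time(s)
  50: appears 3 time(s)
Step 2: The value 50 appears most frequently (3 times).
Step 3: Mode = 50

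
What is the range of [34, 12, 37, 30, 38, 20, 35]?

26

Step 1: Identify the maximum value: max = 38
Step 2: Identify the minimum value: min = 12
Step 3: Range = max - min = 38 - 12 = 26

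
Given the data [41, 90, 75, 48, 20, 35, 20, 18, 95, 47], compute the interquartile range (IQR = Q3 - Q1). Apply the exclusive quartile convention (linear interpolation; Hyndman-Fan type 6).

58.75

Step 1: Sort the data: [18, 20, 20, 35, 41, 47, 48, 75, 90, 95]
Step 2: n = 10
Step 3: Using the exclusive quartile method:
  Q1 = 20
  Q2 (median) = 44
  Q3 = 78.75
  IQR = Q3 - Q1 = 78.75 - 20 = 58.75
Step 4: IQR = 58.75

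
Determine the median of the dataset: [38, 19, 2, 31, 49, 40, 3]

31

Step 1: Sort the data in ascending order: [2, 3, 19, 31, 38, 40, 49]
Step 2: The number of values is n = 7.
Step 3: Since n is odd, the median is the middle value at position 4: 31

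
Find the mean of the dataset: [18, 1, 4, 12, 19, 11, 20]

12.1429

Step 1: Sum all values: 18 + 1 + 4 + 12 + 19 + 11 + 20 = 85
Step 2: Count the number of values: n = 7
Step 3: Mean = sum / n = 85 / 7 = 12.1429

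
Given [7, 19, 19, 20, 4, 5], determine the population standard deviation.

7.0632

Step 1: Compute the mean: 12.3333
Step 2: Sum of squared deviations from the mean: 299.3333
Step 3: Population variance = 299.3333 / 6 = 49.8889
Step 4: Standard deviation = sqrt(49.8889) = 7.0632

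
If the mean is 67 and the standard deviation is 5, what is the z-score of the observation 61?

-1.2

Step 1: Recall the z-score formula: z = (x - mu) / sigma
Step 2: Substitute values: z = (61 - 67) / 5
Step 3: z = -6 / 5 = -1.2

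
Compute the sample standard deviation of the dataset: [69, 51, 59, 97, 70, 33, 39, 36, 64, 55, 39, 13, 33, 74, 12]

23.4149

Step 1: Compute the mean: 49.6
Step 2: Sum of squared deviations from the mean: 7675.6
Step 3: Sample variance = 7675.6 / 14 = 548.2571
Step 4: Standard deviation = sqrt(548.2571) = 23.4149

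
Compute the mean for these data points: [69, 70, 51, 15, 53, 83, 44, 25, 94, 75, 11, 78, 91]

58.3846

Step 1: Sum all values: 69 + 70 + 51 + 15 + 53 + 83 + 44 + 25 + 94 + 75 + 11 + 78 + 91 = 759
Step 2: Count the number of values: n = 13
Step 3: Mean = sum / n = 759 / 13 = 58.3846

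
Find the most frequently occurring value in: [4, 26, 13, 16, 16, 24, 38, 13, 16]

16

Step 1: Count the frequency of each value:
  4: appears 1 time(s)
  13: appears 2 time(s)
  16: appears 3 time(s)
  24: appears 1 time(s)
  26: appears 1 time(s)
  38: appears 1 time(s)
Step 2: The value 16 appears most frequently (3 times).
Step 3: Mode = 16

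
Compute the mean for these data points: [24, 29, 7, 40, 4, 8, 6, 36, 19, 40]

21.3

Step 1: Sum all values: 24 + 29 + 7 + 40 + 4 + 8 + 6 + 36 + 19 + 40 = 213
Step 2: Count the number of values: n = 10
Step 3: Mean = sum / n = 213 / 10 = 21.3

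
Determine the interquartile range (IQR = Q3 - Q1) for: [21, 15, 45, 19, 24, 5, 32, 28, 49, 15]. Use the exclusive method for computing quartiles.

20.25

Step 1: Sort the data: [5, 15, 15, 19, 21, 24, 28, 32, 45, 49]
Step 2: n = 10
Step 3: Using the exclusive quartile method:
  Q1 = 15
  Q2 (median) = 22.5
  Q3 = 35.25
  IQR = Q3 - Q1 = 35.25 - 15 = 20.25
Step 4: IQR = 20.25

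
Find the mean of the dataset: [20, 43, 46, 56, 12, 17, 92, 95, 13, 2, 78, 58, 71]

46.3846

Step 1: Sum all values: 20 + 43 + 46 + 56 + 12 + 17 + 92 + 95 + 13 + 2 + 78 + 58 + 71 = 603
Step 2: Count the number of values: n = 13
Step 3: Mean = sum / n = 603 / 13 = 46.3846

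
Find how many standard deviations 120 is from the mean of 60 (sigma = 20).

3

Step 1: Recall the z-score formula: z = (x - mu) / sigma
Step 2: Substitute values: z = (120 - 60) / 20
Step 3: z = 60 / 20 = 3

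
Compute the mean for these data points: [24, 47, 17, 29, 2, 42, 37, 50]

31

Step 1: Sum all values: 24 + 47 + 17 + 29 + 2 + 42 + 37 + 50 = 248
Step 2: Count the number of values: n = 8
Step 3: Mean = sum / n = 248 / 8 = 31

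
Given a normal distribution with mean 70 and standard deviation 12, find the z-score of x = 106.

3

Step 1: Recall the z-score formula: z = (x - mu) / sigma
Step 2: Substitute values: z = (106 - 70) / 12
Step 3: z = 36 / 12 = 3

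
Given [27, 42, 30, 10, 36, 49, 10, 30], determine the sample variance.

192.2143

Step 1: Compute the mean: (27 + 42 + 30 + 10 + 36 + 49 + 10 + 30) / 8 = 29.25
Step 2: Compute squared deviations from the mean:
  (27 - 29.25)^2 = 5.0625
  (42 - 29.25)^2 = 162.5625
  (30 - 29.25)^2 = 0.5625
  (10 - 29.25)^2 = 370.5625
  (36 - 29.25)^2 = 45.5625
  (49 - 29.25)^2 = 390.0625
  (10 - 29.25)^2 = 370.5625
  (30 - 29.25)^2 = 0.5625
Step 3: Sum of squared deviations = 1345.5
Step 4: Sample variance = 1345.5 / 7 = 192.2143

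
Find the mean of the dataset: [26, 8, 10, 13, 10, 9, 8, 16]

12.5

Step 1: Sum all values: 26 + 8 + 10 + 13 + 10 + 9 + 8 + 16 = 100
Step 2: Count the number of values: n = 8
Step 3: Mean = sum / n = 100 / 8 = 12.5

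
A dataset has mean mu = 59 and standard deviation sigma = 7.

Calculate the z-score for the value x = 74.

2.1429

Step 1: Recall the z-score formula: z = (x - mu) / sigma
Step 2: Substitute values: z = (74 - 59) / 7
Step 3: z = 15 / 7 = 2.1429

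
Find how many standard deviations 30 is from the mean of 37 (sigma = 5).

-1.4

Step 1: Recall the z-score formula: z = (x - mu) / sigma
Step 2: Substitute values: z = (30 - 37) / 5
Step 3: z = -7 / 5 = -1.4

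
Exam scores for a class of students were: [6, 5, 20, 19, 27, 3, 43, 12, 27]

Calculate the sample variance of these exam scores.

170.75

Step 1: Compute the mean: (6 + 5 + 20 + 19 + 27 + 3 + 43 + 12 + 27) / 9 = 18
Step 2: Compute squared deviations from the mean:
  (6 - 18)^2 = 144
  (5 - 18)^2 = 169
  (20 - 18)^2 = 4
  (19 - 18)^2 = 1
  (27 - 18)^2 = 81
  (3 - 18)^2 = 225
  (43 - 18)^2 = 625
  (12 - 18)^2 = 36
  (27 - 18)^2 = 81
Step 3: Sum of squared deviations = 1366
Step 4: Sample variance = 1366 / 8 = 170.75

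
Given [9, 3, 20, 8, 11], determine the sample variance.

38.7

Step 1: Compute the mean: (9 + 3 + 20 + 8 + 11) / 5 = 10.2
Step 2: Compute squared deviations from the mean:
  (9 - 10.2)^2 = 1.44
  (3 - 10.2)^2 = 51.84
  (20 - 10.2)^2 = 96.04
  (8 - 10.2)^2 = 4.84
  (11 - 10.2)^2 = 0.64
Step 3: Sum of squared deviations = 154.8
Step 4: Sample variance = 154.8 / 4 = 38.7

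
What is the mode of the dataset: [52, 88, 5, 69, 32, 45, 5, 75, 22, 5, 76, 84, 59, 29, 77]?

5

Step 1: Count the frequency of each value:
  5: appears 3 time(s)
  22: appears 1 time(s)
  29: appears 1 time(s)
  32: appears 1 time(s)
  45: appears 1 time(s)
  52: appears 1 time(s)
  59: appears 1 time(s)
  69: appears 1 time(s)
  75: appears 1 time(s)
  76: appears 1 time(s)
  77: appears 1 time(s)
  84: appears 1 time(s)
  88: appears 1 time(s)
Step 2: The value 5 appears most frequently (3 times).
Step 3: Mode = 5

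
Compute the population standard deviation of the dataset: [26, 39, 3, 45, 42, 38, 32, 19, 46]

13.3148

Step 1: Compute the mean: 32.2222
Step 2: Sum of squared deviations from the mean: 1595.5556
Step 3: Population variance = 1595.5556 / 9 = 177.284
Step 4: Standard deviation = sqrt(177.284) = 13.3148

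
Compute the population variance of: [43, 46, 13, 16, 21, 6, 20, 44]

217.8594

Step 1: Compute the mean: (43 + 46 + 13 + 16 + 21 + 6 + 20 + 44) / 8 = 26.125
Step 2: Compute squared deviations from the mean:
  (43 - 26.125)^2 = 284.7656
  (46 - 26.125)^2 = 395.0156
  (13 - 26.125)^2 = 172.2656
  (16 - 26.125)^2 = 102.5156
  (21 - 26.125)^2 = 26.2656
  (6 - 26.125)^2 = 405.0156
  (20 - 26.125)^2 = 37.5156
  (44 - 26.125)^2 = 319.5156
Step 3: Sum of squared deviations = 1742.875
Step 4: Population variance = 1742.875 / 8 = 217.8594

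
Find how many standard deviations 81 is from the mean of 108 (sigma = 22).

-1.2273

Step 1: Recall the z-score formula: z = (x - mu) / sigma
Step 2: Substitute values: z = (81 - 108) / 22
Step 3: z = -27 / 22 = -1.2273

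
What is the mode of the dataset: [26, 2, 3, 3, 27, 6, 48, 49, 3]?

3

Step 1: Count the frequency of each value:
  2: appears 1 time(s)
  3: appears 3 time(s)
  6: appears 1 time(s)
  26: appears 1 time(s)
  27: appears 1 time(s)
  48: appears 1 time(s)
  49: appears 1 time(s)
Step 2: The value 3 appears most frequently (3 times).
Step 3: Mode = 3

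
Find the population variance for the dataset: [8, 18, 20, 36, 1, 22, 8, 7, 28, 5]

115.01

Step 1: Compute the mean: (8 + 18 + 20 + 36 + 1 + 22 + 8 + 7 + 28 + 5) / 10 = 15.3
Step 2: Compute squared deviations from the mean:
  (8 - 15.3)^2 = 53.29
  (18 - 15.3)^2 = 7.29
  (20 - 15.3)^2 = 22.09
  (36 - 15.3)^2 = 428.49
  (1 - 15.3)^2 = 204.49
  (22 - 15.3)^2 = 44.89
  (8 - 15.3)^2 = 53.29
  (7 - 15.3)^2 = 68.89
  (28 - 15.3)^2 = 161.29
  (5 - 15.3)^2 = 106.09
Step 3: Sum of squared deviations = 1150.1
Step 4: Population variance = 1150.1 / 10 = 115.01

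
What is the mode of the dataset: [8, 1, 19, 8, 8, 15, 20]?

8

Step 1: Count the frequency of each value:
  1: appears 1 time(s)
  8: appears 3 time(s)
  15: appears 1 time(s)
  19: appears 1 time(s)
  20: appears 1 time(s)
Step 2: The value 8 appears most frequently (3 times).
Step 3: Mode = 8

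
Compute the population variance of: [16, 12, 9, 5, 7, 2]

20.9167

Step 1: Compute the mean: (16 + 12 + 9 + 5 + 7 + 2) / 6 = 8.5
Step 2: Compute squared deviations from the mean:
  (16 - 8.5)^2 = 56.25
  (12 - 8.5)^2 = 12.25
  (9 - 8.5)^2 = 0.25
  (5 - 8.5)^2 = 12.25
  (7 - 8.5)^2 = 2.25
  (2 - 8.5)^2 = 42.25
Step 3: Sum of squared deviations = 125.5
Step 4: Population variance = 125.5 / 6 = 20.9167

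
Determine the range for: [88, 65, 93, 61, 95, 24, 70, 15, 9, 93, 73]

86

Step 1: Identify the maximum value: max = 95
Step 2: Identify the minimum value: min = 9
Step 3: Range = max - min = 95 - 9 = 86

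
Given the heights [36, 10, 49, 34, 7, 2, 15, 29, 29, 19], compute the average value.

23

Step 1: Sum all values: 36 + 10 + 49 + 34 + 7 + 2 + 15 + 29 + 29 + 19 = 230
Step 2: Count the number of values: n = 10
Step 3: Mean = sum / n = 230 / 10 = 23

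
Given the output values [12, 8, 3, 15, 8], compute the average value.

9.2

Step 1: Sum all values: 12 + 8 + 3 + 15 + 8 = 46
Step 2: Count the number of values: n = 5
Step 3: Mean = sum / n = 46 / 5 = 9.2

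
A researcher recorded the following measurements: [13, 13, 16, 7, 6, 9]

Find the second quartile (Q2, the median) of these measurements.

11

Step 1: Sort the data: [6, 7, 9, 13, 13, 16]
Step 2: n = 6
Step 3: Q2 is the median. Since n is even, it is the average of the values at positions 3 and 4:
  Q2 = (9 + 13) / 2 = 11
Step 4: Q2 = 11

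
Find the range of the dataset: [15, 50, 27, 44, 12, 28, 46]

38

Step 1: Identify the maximum value: max = 50
Step 2: Identify the minimum value: min = 12
Step 3: Range = max - min = 50 - 12 = 38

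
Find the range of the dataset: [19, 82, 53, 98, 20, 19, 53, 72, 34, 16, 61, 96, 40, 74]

82

Step 1: Identify the maximum value: max = 98
Step 2: Identify the minimum value: min = 16
Step 3: Range = max - min = 98 - 16 = 82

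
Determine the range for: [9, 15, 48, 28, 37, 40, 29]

39

Step 1: Identify the maximum value: max = 48
Step 2: Identify the minimum value: min = 9
Step 3: Range = max - min = 48 - 9 = 39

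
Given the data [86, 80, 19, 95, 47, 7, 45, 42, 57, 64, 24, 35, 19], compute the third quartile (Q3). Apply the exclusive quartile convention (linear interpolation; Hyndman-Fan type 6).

72

Step 1: Sort the data: [7, 19, 19, 24, 35, 42, 45, 47, 57, 64, 80, 86, 95]
Step 2: n = 13
Step 3: Using the exclusive quartile method:
  Q1 = 21.5
  Q2 (median) = 45
  Q3 = 72
  IQR = Q3 - Q1 = 72 - 21.5 = 50.5
Step 4: Q3 = 72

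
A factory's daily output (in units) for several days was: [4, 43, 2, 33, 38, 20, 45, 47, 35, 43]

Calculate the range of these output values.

45

Step 1: Identify the maximum value: max = 47
Step 2: Identify the minimum value: min = 2
Step 3: Range = max - min = 47 - 2 = 45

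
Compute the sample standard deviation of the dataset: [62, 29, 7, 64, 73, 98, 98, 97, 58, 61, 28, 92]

30.2789

Step 1: Compute the mean: 63.9167
Step 2: Sum of squared deviations from the mean: 10084.9167
Step 3: Sample variance = 10084.9167 / 11 = 916.8106
Step 4: Standard deviation = sqrt(916.8106) = 30.2789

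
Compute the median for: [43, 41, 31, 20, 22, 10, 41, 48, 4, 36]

33.5

Step 1: Sort the data in ascending order: [4, 10, 20, 22, 31, 36, 41, 41, 43, 48]
Step 2: The number of values is n = 10.
Step 3: Since n is even, the median is the average of positions 5 and 6:
  Median = (31 + 36) / 2 = 33.5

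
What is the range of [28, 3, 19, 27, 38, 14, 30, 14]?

35

Step 1: Identify the maximum value: max = 38
Step 2: Identify the minimum value: min = 3
Step 3: Range = max - min = 38 - 3 = 35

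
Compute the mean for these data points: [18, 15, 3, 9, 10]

11

Step 1: Sum all values: 18 + 15 + 3 + 9 + 10 = 55
Step 2: Count the number of values: n = 5
Step 3: Mean = sum / n = 55 / 5 = 11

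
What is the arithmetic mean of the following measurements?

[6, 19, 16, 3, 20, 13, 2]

11.2857

Step 1: Sum all values: 6 + 19 + 16 + 3 + 20 + 13 + 2 = 79
Step 2: Count the number of values: n = 7
Step 3: Mean = sum / n = 79 / 7 = 11.2857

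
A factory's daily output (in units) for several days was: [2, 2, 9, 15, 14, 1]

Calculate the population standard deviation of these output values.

5.8143

Step 1: Compute the mean: 7.1667
Step 2: Sum of squared deviations from the mean: 202.8333
Step 3: Population variance = 202.8333 / 6 = 33.8056
Step 4: Standard deviation = sqrt(33.8056) = 5.8143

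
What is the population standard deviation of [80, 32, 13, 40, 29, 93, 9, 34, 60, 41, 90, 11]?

28.6308

Step 1: Compute the mean: 44.3333
Step 2: Sum of squared deviations from the mean: 9836.6667
Step 3: Population variance = 9836.6667 / 12 = 819.7222
Step 4: Standard deviation = sqrt(819.7222) = 28.6308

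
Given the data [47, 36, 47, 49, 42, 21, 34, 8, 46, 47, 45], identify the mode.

47

Step 1: Count the frequency of each value:
  8: appears 1 time(s)
  21: appears 1 time(s)
  34: appears 1 time(s)
  36: appears 1 time(s)
  42: appears 1 time(s)
  45: appears 1 time(s)
  46: appears 1 time(s)
  47: appears 3 time(s)
  49: appears 1 time(s)
Step 2: The value 47 appears most frequently (3 times).
Step 3: Mode = 47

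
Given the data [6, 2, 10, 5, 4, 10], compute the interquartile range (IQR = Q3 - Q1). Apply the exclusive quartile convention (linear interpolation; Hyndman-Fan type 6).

6.5

Step 1: Sort the data: [2, 4, 5, 6, 10, 10]
Step 2: n = 6
Step 3: Using the exclusive quartile method:
  Q1 = 3.5
  Q2 (median) = 5.5
  Q3 = 10
  IQR = Q3 - Q1 = 10 - 3.5 = 6.5
Step 4: IQR = 6.5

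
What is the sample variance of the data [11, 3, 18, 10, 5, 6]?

29.3667

Step 1: Compute the mean: (11 + 3 + 18 + 10 + 5 + 6) / 6 = 8.8333
Step 2: Compute squared deviations from the mean:
  (11 - 8.8333)^2 = 4.6944
  (3 - 8.8333)^2 = 34.0278
  (18 - 8.8333)^2 = 84.0278
  (10 - 8.8333)^2 = 1.3611
  (5 - 8.8333)^2 = 14.6944
  (6 - 8.8333)^2 = 8.0278
Step 3: Sum of squared deviations = 146.8333
Step 4: Sample variance = 146.8333 / 5 = 29.3667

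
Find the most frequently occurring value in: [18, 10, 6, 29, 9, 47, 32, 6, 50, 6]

6

Step 1: Count the frequency of each value:
  6: appears 3 time(s)
  9: appears 1 time(s)
  10: appears 1 time(s)
  18: appears 1 time(s)
  29: appears 1 time(s)
  32: appears 1 time(s)
  47: appears 1 time(s)
  50: appears 1 time(s)
Step 2: The value 6 appears most frequently (3 times).
Step 3: Mode = 6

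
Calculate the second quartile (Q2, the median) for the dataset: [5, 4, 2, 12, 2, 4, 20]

4

Step 1: Sort the data: [2, 2, 4, 4, 5, 12, 20]
Step 2: n = 7
Step 3: Q2 is the median. Since n is odd, it is the middle value at position 4: 4
Step 4: Q2 = 4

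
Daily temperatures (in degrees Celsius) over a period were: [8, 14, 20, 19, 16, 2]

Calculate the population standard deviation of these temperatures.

6.3355

Step 1: Compute the mean: 13.1667
Step 2: Sum of squared deviations from the mean: 240.8333
Step 3: Population variance = 240.8333 / 6 = 40.1389
Step 4: Standard deviation = sqrt(40.1389) = 6.3355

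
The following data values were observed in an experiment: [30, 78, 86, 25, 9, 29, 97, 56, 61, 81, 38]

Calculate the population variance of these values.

777.5041

Step 1: Compute the mean: (30 + 78 + 86 + 25 + 9 + 29 + 97 + 56 + 61 + 81 + 38) / 11 = 53.6364
Step 2: Compute squared deviations from the mean:
  (30 - 53.6364)^2 = 558.6777
  (78 - 53.6364)^2 = 593.5868
  (86 - 53.6364)^2 = 1047.405
  (25 - 53.6364)^2 = 820.0413
  (9 - 53.6364)^2 = 1992.405
  (29 - 53.6364)^2 = 606.9504
  (97 - 53.6364)^2 = 1880.405
  (56 - 53.6364)^2 = 5.5868
  (61 - 53.6364)^2 = 54.2231
  (81 - 53.6364)^2 = 748.7686
  (38 - 53.6364)^2 = 244.4959
Step 3: Sum of squared deviations = 8552.5455
Step 4: Population variance = 8552.5455 / 11 = 777.5041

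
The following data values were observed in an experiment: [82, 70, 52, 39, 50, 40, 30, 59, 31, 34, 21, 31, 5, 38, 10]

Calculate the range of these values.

77

Step 1: Identify the maximum value: max = 82
Step 2: Identify the minimum value: min = 5
Step 3: Range = max - min = 82 - 5 = 77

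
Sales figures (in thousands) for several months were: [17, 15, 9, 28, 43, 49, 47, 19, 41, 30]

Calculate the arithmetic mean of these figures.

29.8

Step 1: Sum all values: 17 + 15 + 9 + 28 + 43 + 49 + 47 + 19 + 41 + 30 = 298
Step 2: Count the number of values: n = 10
Step 3: Mean = sum / n = 298 / 10 = 29.8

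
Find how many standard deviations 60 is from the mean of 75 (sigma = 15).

-1

Step 1: Recall the z-score formula: z = (x - mu) / sigma
Step 2: Substitute values: z = (60 - 75) / 15
Step 3: z = -15 / 15 = -1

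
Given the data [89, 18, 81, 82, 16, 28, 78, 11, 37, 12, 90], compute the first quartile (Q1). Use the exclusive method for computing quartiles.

16

Step 1: Sort the data: [11, 12, 16, 18, 28, 37, 78, 81, 82, 89, 90]
Step 2: n = 11
Step 3: Using the exclusive quartile method:
  Q1 = 16
  Q2 (median) = 37
  Q3 = 82
  IQR = Q3 - Q1 = 82 - 16 = 66
Step 4: Q1 = 16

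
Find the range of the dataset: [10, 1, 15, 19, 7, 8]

18

Step 1: Identify the maximum value: max = 19
Step 2: Identify the minimum value: min = 1
Step 3: Range = max - min = 19 - 1 = 18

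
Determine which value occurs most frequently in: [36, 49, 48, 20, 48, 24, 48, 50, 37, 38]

48

Step 1: Count the frequency of each value:
  20: appears 1 time(s)
  24: appears 1 time(s)
  36: appears 1 time(s)
  37: appears 1 time(s)
  38: appears 1 time(s)
  48: appears 3 time(s)
  49: appears 1 time(s)
  50: appears 1 time(s)
Step 2: The value 48 appears most frequently (3 times).
Step 3: Mode = 48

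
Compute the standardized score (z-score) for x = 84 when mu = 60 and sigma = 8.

3

Step 1: Recall the z-score formula: z = (x - mu) / sigma
Step 2: Substitute values: z = (84 - 60) / 8
Step 3: z = 24 / 8 = 3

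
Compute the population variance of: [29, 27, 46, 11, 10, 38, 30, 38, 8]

168.6667

Step 1: Compute the mean: (29 + 27 + 46 + 11 + 10 + 38 + 30 + 38 + 8) / 9 = 26.3333
Step 2: Compute squared deviations from the mean:
  (29 - 26.3333)^2 = 7.1111
  (27 - 26.3333)^2 = 0.4444
  (46 - 26.3333)^2 = 386.7778
  (11 - 26.3333)^2 = 235.1111
  (10 - 26.3333)^2 = 266.7778
  (38 - 26.3333)^2 = 136.1111
  (30 - 26.3333)^2 = 13.4444
  (38 - 26.3333)^2 = 136.1111
  (8 - 26.3333)^2 = 336.1111
Step 3: Sum of squared deviations = 1518
Step 4: Population variance = 1518 / 9 = 168.6667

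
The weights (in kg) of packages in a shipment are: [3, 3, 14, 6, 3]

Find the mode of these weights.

3

Step 1: Count the frequency of each value:
  3: appears 3 time(s)
  6: appears 1 time(s)
  14: appears 1 time(s)
Step 2: The value 3 appears most frequently (3 times).
Step 3: Mode = 3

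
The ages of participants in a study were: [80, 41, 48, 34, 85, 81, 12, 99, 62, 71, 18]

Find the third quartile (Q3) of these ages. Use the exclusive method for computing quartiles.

81

Step 1: Sort the data: [12, 18, 34, 41, 48, 62, 71, 80, 81, 85, 99]
Step 2: n = 11
Step 3: Using the exclusive quartile method:
  Q1 = 34
  Q2 (median) = 62
  Q3 = 81
  IQR = Q3 - Q1 = 81 - 34 = 47
Step 4: Q3 = 81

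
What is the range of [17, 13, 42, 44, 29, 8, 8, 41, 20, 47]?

39

Step 1: Identify the maximum value: max = 47
Step 2: Identify the minimum value: min = 8
Step 3: Range = max - min = 47 - 8 = 39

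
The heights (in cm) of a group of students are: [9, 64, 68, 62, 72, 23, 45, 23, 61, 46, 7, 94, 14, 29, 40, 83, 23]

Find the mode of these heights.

23

Step 1: Count the frequency of each value:
  7: appears 1 time(s)
  9: appears 1 time(s)
  14: appears 1 time(s)
  23: appears 3 time(s)
  29: appears 1 time(s)
  40: appears 1 time(s)
  45: appears 1 time(s)
  46: appears 1 time(s)
  61: appears 1 time(s)
  62: appears 1 time(s)
  64: appears 1 time(s)
  68: appears 1 time(s)
  72: appears 1 time(s)
  83: appears 1 time(s)
  94: appears 1 time(s)
Step 2: The value 23 appears most frequently (3 times).
Step 3: Mode = 23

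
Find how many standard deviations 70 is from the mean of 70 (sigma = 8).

0

Step 1: Recall the z-score formula: z = (x - mu) / sigma
Step 2: Substitute values: z = (70 - 70) / 8
Step 3: z = 0 / 8 = 0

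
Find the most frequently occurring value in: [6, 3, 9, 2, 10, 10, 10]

10

Step 1: Count the frequency of each value:
  2: appears 1 time(s)
  3: appears 1 time(s)
  6: appears 1 time(s)
  9: appears 1 time(s)
  10: appears 3 time(s)
Step 2: The value 10 appears most frequently (3 times).
Step 3: Mode = 10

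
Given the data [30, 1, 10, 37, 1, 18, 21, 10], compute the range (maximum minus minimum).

36

Step 1: Identify the maximum value: max = 37
Step 2: Identify the minimum value: min = 1
Step 3: Range = max - min = 37 - 1 = 36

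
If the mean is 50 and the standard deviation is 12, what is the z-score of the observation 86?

3

Step 1: Recall the z-score formula: z = (x - mu) / sigma
Step 2: Substitute values: z = (86 - 50) / 12
Step 3: z = 36 / 12 = 3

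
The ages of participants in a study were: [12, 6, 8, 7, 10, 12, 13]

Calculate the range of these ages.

7

Step 1: Identify the maximum value: max = 13
Step 2: Identify the minimum value: min = 6
Step 3: Range = max - min = 13 - 6 = 7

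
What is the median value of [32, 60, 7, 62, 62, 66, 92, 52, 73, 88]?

62

Step 1: Sort the data in ascending order: [7, 32, 52, 60, 62, 62, 66, 73, 88, 92]
Step 2: The number of values is n = 10.
Step 3: Since n is even, the median is the average of positions 5 and 6:
  Median = (62 + 62) / 2 = 62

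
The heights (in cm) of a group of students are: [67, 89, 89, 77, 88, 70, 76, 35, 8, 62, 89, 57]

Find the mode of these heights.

89

Step 1: Count the frequency of each value:
  8: appears 1 time(s)
  35: appears 1 time(s)
  57: appears 1 time(s)
  62: appears 1 time(s)
  67: appears 1 time(s)
  70: appears 1 time(s)
  76: appears 1 time(s)
  77: appears 1 time(s)
  88: appears 1 time(s)
  89: appears 3 time(s)
Step 2: The value 89 appears most frequently (3 times).
Step 3: Mode = 89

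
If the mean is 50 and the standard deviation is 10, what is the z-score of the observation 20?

-3

Step 1: Recall the z-score formula: z = (x - mu) / sigma
Step 2: Substitute values: z = (20 - 50) / 10
Step 3: z = -30 / 10 = -3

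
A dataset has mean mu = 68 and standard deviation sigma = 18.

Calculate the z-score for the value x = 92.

1.3333

Step 1: Recall the z-score formula: z = (x - mu) / sigma
Step 2: Substitute values: z = (92 - 68) / 18
Step 3: z = 24 / 18 = 1.3333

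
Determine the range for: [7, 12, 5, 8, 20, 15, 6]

15

Step 1: Identify the maximum value: max = 20
Step 2: Identify the minimum value: min = 5
Step 3: Range = max - min = 20 - 5 = 15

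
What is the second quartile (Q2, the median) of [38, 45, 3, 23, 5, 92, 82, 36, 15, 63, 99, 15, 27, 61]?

37

Step 1: Sort the data: [3, 5, 15, 15, 23, 27, 36, 38, 45, 61, 63, 82, 92, 99]
Step 2: n = 14
Step 3: Q2 is the median. Since n is even, it is the average of the values at positions 7 and 8:
  Q2 = (36 + 38) / 2 = 37
Step 4: Q2 = 37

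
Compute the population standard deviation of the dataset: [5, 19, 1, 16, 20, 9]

7.157

Step 1: Compute the mean: 11.6667
Step 2: Sum of squared deviations from the mean: 307.3333
Step 3: Population variance = 307.3333 / 6 = 51.2222
Step 4: Standard deviation = sqrt(51.2222) = 7.157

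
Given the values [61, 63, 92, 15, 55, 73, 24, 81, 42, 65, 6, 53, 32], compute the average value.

50.9231

Step 1: Sum all values: 61 + 63 + 92 + 15 + 55 + 73 + 24 + 81 + 42 + 65 + 6 + 53 + 32 = 662
Step 2: Count the number of values: n = 13
Step 3: Mean = sum / n = 662 / 13 = 50.9231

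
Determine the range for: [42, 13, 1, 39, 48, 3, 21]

47

Step 1: Identify the maximum value: max = 48
Step 2: Identify the minimum value: min = 1
Step 3: Range = max - min = 48 - 1 = 47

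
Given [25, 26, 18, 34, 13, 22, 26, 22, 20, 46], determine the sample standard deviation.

9.1869

Step 1: Compute the mean: 25.2
Step 2: Sum of squared deviations from the mean: 759.6
Step 3: Sample variance = 759.6 / 9 = 84.4
Step 4: Standard deviation = sqrt(84.4) = 9.1869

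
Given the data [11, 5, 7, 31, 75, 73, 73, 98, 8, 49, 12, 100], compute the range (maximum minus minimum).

95

Step 1: Identify the maximum value: max = 100
Step 2: Identify the minimum value: min = 5
Step 3: Range = max - min = 100 - 5 = 95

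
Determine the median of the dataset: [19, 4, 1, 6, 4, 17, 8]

6

Step 1: Sort the data in ascending order: [1, 4, 4, 6, 8, 17, 19]
Step 2: The number of values is n = 7.
Step 3: Since n is odd, the median is the middle value at position 4: 6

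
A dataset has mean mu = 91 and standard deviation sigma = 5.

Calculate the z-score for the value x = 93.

0.4

Step 1: Recall the z-score formula: z = (x - mu) / sigma
Step 2: Substitute values: z = (93 - 91) / 5
Step 3: z = 2 / 5 = 0.4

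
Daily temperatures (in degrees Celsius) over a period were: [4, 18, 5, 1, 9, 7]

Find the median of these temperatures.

6

Step 1: Sort the data in ascending order: [1, 4, 5, 7, 9, 18]
Step 2: The number of values is n = 6.
Step 3: Since n is even, the median is the average of positions 3 and 4:
  Median = (5 + 7) / 2 = 6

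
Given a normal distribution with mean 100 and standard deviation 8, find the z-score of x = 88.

-1.5

Step 1: Recall the z-score formula: z = (x - mu) / sigma
Step 2: Substitute values: z = (88 - 100) / 8
Step 3: z = -12 / 8 = -1.5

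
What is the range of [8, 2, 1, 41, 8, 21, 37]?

40

Step 1: Identify the maximum value: max = 41
Step 2: Identify the minimum value: min = 1
Step 3: Range = max - min = 41 - 1 = 40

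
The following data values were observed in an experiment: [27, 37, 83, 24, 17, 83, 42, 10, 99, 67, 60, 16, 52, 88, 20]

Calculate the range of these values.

89

Step 1: Identify the maximum value: max = 99
Step 2: Identify the minimum value: min = 10
Step 3: Range = max - min = 99 - 10 = 89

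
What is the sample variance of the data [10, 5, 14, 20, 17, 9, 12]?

25.619

Step 1: Compute the mean: (10 + 5 + 14 + 20 + 17 + 9 + 12) / 7 = 12.4286
Step 2: Compute squared deviations from the mean:
  (10 - 12.4286)^2 = 5.898
  (5 - 12.4286)^2 = 55.1837
  (14 - 12.4286)^2 = 2.4694
  (20 - 12.4286)^2 = 57.3265
  (17 - 12.4286)^2 = 20.898
  (9 - 12.4286)^2 = 11.7551
  (12 - 12.4286)^2 = 0.1837
Step 3: Sum of squared deviations = 153.7143
Step 4: Sample variance = 153.7143 / 6 = 25.619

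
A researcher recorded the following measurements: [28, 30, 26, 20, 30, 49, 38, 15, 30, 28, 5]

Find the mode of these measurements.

30

Step 1: Count the frequency of each value:
  5: appears 1 time(s)
  15: appears 1 time(s)
  20: appears 1 time(s)
  26: appears 1 time(s)
  28: appears 2 time(s)
  30: appears 3 time(s)
  38: appears 1 time(s)
  49: appears 1 time(s)
Step 2: The value 30 appears most frequently (3 times).
Step 3: Mode = 30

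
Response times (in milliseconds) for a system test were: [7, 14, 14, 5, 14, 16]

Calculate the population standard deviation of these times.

4.1096

Step 1: Compute the mean: 11.6667
Step 2: Sum of squared deviations from the mean: 101.3333
Step 3: Population variance = 101.3333 / 6 = 16.8889
Step 4: Standard deviation = sqrt(16.8889) = 4.1096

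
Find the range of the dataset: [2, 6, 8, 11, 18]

16

Step 1: Identify the maximum value: max = 18
Step 2: Identify the minimum value: min = 2
Step 3: Range = max - min = 18 - 2 = 16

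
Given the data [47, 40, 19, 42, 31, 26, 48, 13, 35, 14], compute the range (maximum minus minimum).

35

Step 1: Identify the maximum value: max = 48
Step 2: Identify the minimum value: min = 13
Step 3: Range = max - min = 48 - 13 = 35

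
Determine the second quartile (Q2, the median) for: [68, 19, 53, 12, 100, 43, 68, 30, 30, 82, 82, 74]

60.5

Step 1: Sort the data: [12, 19, 30, 30, 43, 53, 68, 68, 74, 82, 82, 100]
Step 2: n = 12
Step 3: Q2 is the median. Since n is even, it is the average of the values at positions 6 and 7:
  Q2 = (53 + 68) / 2 = 60.5
Step 4: Q2 = 60.5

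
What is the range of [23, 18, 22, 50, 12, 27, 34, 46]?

38

Step 1: Identify the maximum value: max = 50
Step 2: Identify the minimum value: min = 12
Step 3: Range = max - min = 50 - 12 = 38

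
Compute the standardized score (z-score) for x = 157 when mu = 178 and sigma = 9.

-2.3333

Step 1: Recall the z-score formula: z = (x - mu) / sigma
Step 2: Substitute values: z = (157 - 178) / 9
Step 3: z = -21 / 9 = -2.3333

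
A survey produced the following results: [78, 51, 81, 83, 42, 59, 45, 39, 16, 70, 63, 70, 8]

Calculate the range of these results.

75

Step 1: Identify the maximum value: max = 83
Step 2: Identify the minimum value: min = 8
Step 3: Range = max - min = 83 - 8 = 75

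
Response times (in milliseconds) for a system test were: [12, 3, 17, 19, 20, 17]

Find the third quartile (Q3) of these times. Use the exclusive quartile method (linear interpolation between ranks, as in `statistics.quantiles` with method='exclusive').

19.25

Step 1: Sort the data: [3, 12, 17, 17, 19, 20]
Step 2: n = 6
Step 3: Using the exclusive quartile method:
  Q1 = 9.75
  Q2 (median) = 17
  Q3 = 19.25
  IQR = Q3 - Q1 = 19.25 - 9.75 = 9.5
Step 4: Q3 = 19.25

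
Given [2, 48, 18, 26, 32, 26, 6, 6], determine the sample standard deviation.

15.6662

Step 1: Compute the mean: 20.5
Step 2: Sum of squared deviations from the mean: 1718
Step 3: Sample variance = 1718 / 7 = 245.4286
Step 4: Standard deviation = sqrt(245.4286) = 15.6662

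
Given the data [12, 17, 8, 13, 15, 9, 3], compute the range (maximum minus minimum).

14

Step 1: Identify the maximum value: max = 17
Step 2: Identify the minimum value: min = 3
Step 3: Range = max - min = 17 - 3 = 14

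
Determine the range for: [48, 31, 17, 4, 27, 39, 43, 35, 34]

44

Step 1: Identify the maximum value: max = 48
Step 2: Identify the minimum value: min = 4
Step 3: Range = max - min = 48 - 4 = 44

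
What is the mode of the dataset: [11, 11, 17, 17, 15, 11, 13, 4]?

11

Step 1: Count the frequency of each value:
  4: appears 1 time(s)
  11: appears 3 time(s)
  13: appears 1 time(s)
  15: appears 1 time(s)
  17: appears 2 time(s)
Step 2: The value 11 appears most frequently (3 times).
Step 3: Mode = 11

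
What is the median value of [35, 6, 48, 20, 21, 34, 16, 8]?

20.5

Step 1: Sort the data in ascending order: [6, 8, 16, 20, 21, 34, 35, 48]
Step 2: The number of values is n = 8.
Step 3: Since n is even, the median is the average of positions 4 and 5:
  Median = (20 + 21) / 2 = 20.5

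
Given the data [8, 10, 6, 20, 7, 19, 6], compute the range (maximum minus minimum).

14

Step 1: Identify the maximum value: max = 20
Step 2: Identify the minimum value: min = 6
Step 3: Range = max - min = 20 - 6 = 14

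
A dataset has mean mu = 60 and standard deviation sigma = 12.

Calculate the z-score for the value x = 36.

-2

Step 1: Recall the z-score formula: z = (x - mu) / sigma
Step 2: Substitute values: z = (36 - 60) / 12
Step 3: z = -24 / 12 = -2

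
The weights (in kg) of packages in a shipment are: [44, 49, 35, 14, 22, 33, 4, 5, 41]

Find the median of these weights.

33

Step 1: Sort the data in ascending order: [4, 5, 14, 22, 33, 35, 41, 44, 49]
Step 2: The number of values is n = 9.
Step 3: Since n is odd, the median is the middle value at position 5: 33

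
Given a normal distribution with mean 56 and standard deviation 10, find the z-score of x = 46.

-1

Step 1: Recall the z-score formula: z = (x - mu) / sigma
Step 2: Substitute values: z = (46 - 56) / 10
Step 3: z = -10 / 10 = -1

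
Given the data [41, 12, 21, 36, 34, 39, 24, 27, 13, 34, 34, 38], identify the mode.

34

Step 1: Count the frequency of each value:
  12: appears 1 time(s)
  13: appears 1 time(s)
  21: appears 1 time(s)
  24: appears 1 time(s)
  27: appears 1 time(s)
  34: appears 3 time(s)
  36: appears 1 time(s)
  38: appears 1 time(s)
  39: appears 1 time(s)
  41: appears 1 time(s)
Step 2: The value 34 appears most frequently (3 times).
Step 3: Mode = 34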